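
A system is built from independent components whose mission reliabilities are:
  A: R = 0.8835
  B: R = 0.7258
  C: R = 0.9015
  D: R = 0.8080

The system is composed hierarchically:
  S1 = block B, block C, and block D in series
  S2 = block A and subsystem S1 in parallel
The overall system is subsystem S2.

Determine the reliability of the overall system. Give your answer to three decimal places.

Series (B, C, and D): 0.72580 × 0.90150 × 0.80800 = 0.52868
Parallel (A and [0.52868]): 1 − (1 − 0.88350)(1 − 0.52868) = 0.945

0.945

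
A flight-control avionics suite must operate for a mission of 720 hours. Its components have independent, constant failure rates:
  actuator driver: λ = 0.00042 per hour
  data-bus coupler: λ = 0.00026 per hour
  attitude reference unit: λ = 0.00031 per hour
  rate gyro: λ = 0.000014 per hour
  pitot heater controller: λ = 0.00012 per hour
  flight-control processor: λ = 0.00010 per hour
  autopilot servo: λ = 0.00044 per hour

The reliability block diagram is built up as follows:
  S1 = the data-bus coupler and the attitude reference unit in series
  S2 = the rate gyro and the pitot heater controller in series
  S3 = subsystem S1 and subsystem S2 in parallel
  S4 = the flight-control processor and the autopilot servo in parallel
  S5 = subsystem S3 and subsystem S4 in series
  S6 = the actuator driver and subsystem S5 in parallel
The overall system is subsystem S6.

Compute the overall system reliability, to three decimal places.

R(actuator driver) = exp(−0.00042 × 720) = 0.73904
R(data-bus coupler) = exp(−0.00026 × 720) = 0.82928
R(attitude reference unit) = exp(−0.00031 × 720) = 0.79995
R(rate gyro) = exp(−0.000014 × 720) = 0.98997
R(pitot heater controller) = exp(−0.00012 × 720) = 0.91723
R(flight-control processor) = exp(−0.00010 × 720) = 0.93053
R(autopilot servo) = exp(−0.00044 × 720) = 0.72848
Series (data-bus coupler and attitude reference unit): 0.82928 × 0.79995 = 0.66338
Series (rate gyro and pitot heater controller): 0.98997 × 0.91723 = 0.90803
Parallel ([0.66338] and [0.90803]): 1 − (1 − 0.66338)(1 − 0.90803) = 0.96904
Parallel (flight-control processor and autopilot servo): 1 − (1 − 0.93053)(1 − 0.72848) = 0.98114
Series ([0.96904] and [0.98114]): 0.96904 × 0.98114 = 0.95076
Parallel (actuator driver and [0.95076]): 1 − (1 − 0.73904)(1 − 0.95076) = 0.987

0.987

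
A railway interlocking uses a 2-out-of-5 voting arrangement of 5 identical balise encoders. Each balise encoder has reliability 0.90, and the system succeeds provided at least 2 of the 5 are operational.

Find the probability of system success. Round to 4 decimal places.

R = Σ_{i=2}^{5} C(5,i) p^i (1−p)^{5−i} with p = 0.90
C(5,2)·0.90^2·0.10^3 = 0.008100
C(5,3)·0.90^3·0.10^2 = 0.072900
C(5,4)·0.90^4·0.10^1 = 0.328050
C(5,5)·0.90^5·0.10^0 = 0.590490
Sum = 0.9995

0.9995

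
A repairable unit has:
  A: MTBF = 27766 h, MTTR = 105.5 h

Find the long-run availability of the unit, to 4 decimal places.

0.9962

A(A) = MTBF/(MTBF+MTTR) = 27766/(27766+105.5) = 0.9962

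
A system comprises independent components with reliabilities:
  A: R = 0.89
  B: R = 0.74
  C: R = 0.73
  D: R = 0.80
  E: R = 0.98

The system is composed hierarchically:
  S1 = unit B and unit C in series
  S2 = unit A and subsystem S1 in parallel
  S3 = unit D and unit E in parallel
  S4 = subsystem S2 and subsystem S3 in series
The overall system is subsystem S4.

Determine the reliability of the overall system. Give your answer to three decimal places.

Series (B and C): 0.74000 × 0.73000 = 0.54020
Parallel (A and [0.54020]): 1 − (1 − 0.89000)(1 − 0.54020) = 0.94942
Parallel (D and E): 1 − (1 − 0.80000)(1 − 0.98000) = 0.99600
Series ([0.94942] and [0.99600]): 0.94942 × 0.99600 = 0.946

0.946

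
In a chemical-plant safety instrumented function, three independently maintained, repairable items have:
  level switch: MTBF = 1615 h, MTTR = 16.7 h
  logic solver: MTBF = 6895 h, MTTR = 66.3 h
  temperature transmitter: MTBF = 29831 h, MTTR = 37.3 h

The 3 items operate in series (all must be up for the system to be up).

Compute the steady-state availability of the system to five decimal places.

A(level switch) = MTBF/(MTBF+MTTR) = 1615/(1615+16.7) = 0.989765
A(logic solver) = MTBF/(MTBF+MTTR) = 6895/(6895+66.3) = 0.990476
A(temperature transmitter) = MTBF/(MTBF+MTTR) = 29831/(29831+37.3) = 0.998751
Series availability: 0.989765 × 0.990476 × 0.998751 = 0.97911

0.97911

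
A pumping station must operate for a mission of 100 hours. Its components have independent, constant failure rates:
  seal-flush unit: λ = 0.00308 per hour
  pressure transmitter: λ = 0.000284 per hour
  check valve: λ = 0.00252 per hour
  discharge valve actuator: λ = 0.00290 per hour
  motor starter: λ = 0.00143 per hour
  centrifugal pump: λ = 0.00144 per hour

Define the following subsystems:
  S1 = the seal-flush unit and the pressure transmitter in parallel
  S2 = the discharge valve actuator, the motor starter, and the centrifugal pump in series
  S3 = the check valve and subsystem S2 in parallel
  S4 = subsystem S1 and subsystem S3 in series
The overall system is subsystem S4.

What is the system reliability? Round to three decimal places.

R(seal-flush unit) = exp(−0.00308 × 100) = 0.73492
R(pressure transmitter) = exp(−0.000284 × 100) = 0.97200
R(check valve) = exp(−0.00252 × 100) = 0.77724
R(discharge valve actuator) = exp(−0.00290 × 100) = 0.74826
R(motor starter) = exp(−0.00143 × 100) = 0.86675
R(centrifugal pump) = exp(−0.00144 × 100) = 0.86589
Parallel (seal-flush unit and pressure transmitter): 1 − (1 − 0.73492)(1 − 0.97200) = 0.99258
Series (discharge valve actuator, motor starter, and centrifugal pump): 0.74826 × 0.86675 × 0.86589 = 0.56158
Parallel (check valve and [0.56158]): 1 − (1 − 0.77724)(1 − 0.56158) = 0.90234
Series ([0.99258] and [0.90234]): 0.99258 × 0.90234 = 0.896

0.896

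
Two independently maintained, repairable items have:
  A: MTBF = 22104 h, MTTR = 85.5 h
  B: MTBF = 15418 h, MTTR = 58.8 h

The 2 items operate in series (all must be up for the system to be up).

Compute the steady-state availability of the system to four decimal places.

A(A) = MTBF/(MTBF+MTTR) = 22104/(22104+85.5) = 0.996147
A(B) = MTBF/(MTBF+MTTR) = 15418/(15418+58.8) = 0.996201
Series availability: 0.996147 × 0.996201 = 0.9924

0.9924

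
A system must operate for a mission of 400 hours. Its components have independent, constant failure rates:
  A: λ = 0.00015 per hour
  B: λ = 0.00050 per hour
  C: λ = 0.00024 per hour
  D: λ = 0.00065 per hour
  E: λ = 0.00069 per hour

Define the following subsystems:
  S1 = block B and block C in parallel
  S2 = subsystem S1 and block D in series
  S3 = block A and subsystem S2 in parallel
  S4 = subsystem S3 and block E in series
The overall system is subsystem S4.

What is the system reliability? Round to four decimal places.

0.7481

R(A) = exp(−0.00015 × 400) = 0.941765
R(B) = exp(−0.00050 × 400) = 0.818731
R(C) = exp(−0.00024 × 400) = 0.908464
R(D) = exp(−0.00065 × 400) = 0.771052
R(E) = exp(−0.00069 × 400) = 0.758813
Parallel (B and C): 1 − (1 − 0.818731)(1 − 0.908464) = 0.983407
Series ([0.983407] and D): 0.983407 × 0.771052 = 0.758258
Parallel (A and [0.758258]): 1 − (1 − 0.941765)(1 − 0.758258) = 0.985922
Series ([0.985922] and E): 0.985922 × 0.758813 = 0.7481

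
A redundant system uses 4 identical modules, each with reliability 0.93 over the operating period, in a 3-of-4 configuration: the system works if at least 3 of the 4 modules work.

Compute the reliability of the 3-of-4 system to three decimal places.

0.973

R = Σ_{i=3}^{4} C(4,i) p^i (1−p)^{4−i} with p = 0.93
C(4,3)·0.93^3·0.07^1 = 0.22522
C(4,4)·0.93^4·0.07^0 = 0.74805
Sum = 0.973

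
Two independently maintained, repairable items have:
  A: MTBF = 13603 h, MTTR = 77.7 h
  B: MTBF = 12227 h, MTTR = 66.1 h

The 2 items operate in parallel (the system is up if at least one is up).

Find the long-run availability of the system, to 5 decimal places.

A(A) = MTBF/(MTBF+MTTR) = 13603/(13603+77.7) = 0.994320
A(B) = MTBF/(MTBF+MTTR) = 12227/(12227+66.1) = 0.994623
Parallel availability: 1 − (1 − 0.994320)(1 − 0.994623) = 0.99997

0.99997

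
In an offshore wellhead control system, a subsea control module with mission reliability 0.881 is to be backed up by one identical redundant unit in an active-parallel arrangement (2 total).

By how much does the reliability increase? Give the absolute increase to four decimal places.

0.1048

R_before = 0.881
R_after = 1 − (1 − 0.881)^2 = 0.9858
ΔR = 0.9858 − 0.881 = 0.1048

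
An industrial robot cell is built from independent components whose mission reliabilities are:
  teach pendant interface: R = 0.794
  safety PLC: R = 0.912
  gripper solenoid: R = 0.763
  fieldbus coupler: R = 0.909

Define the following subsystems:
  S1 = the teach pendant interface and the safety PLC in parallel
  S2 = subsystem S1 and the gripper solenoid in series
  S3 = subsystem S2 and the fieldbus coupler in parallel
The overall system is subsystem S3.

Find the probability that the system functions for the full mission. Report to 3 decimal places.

0.977

Parallel (teach pendant interface and safety PLC): 1 − (1 − 0.79400)(1 − 0.91200) = 0.98187
Series ([0.98187] and gripper solenoid): 0.98187 × 0.76300 = 0.74917
Parallel ([0.74917] and fieldbus coupler): 1 − (1 − 0.74917)(1 − 0.90900) = 0.977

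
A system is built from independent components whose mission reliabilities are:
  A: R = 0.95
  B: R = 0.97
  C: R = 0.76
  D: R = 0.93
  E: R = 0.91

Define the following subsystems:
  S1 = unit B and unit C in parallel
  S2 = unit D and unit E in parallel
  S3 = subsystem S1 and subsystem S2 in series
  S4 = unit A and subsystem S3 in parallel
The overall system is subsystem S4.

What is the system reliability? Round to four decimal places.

0.9993

Parallel (B and C): 1 − (1 − 0.970000)(1 − 0.760000) = 0.992800
Parallel (D and E): 1 − (1 − 0.930000)(1 − 0.910000) = 0.993700
Series ([0.992800] and [0.993700]): 0.992800 × 0.993700 = 0.986545
Parallel (A and [0.986545]): 1 − (1 − 0.950000)(1 − 0.986545) = 0.9993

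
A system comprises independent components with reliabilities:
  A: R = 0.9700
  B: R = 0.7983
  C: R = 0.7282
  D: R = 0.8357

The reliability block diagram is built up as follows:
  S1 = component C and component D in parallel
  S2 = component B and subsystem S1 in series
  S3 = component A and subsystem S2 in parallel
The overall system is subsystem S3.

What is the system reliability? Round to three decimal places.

0.993

Parallel (C and D): 1 − (1 − 0.72820)(1 − 0.83570) = 0.95534
Series (B and [0.95534]): 0.79830 × 0.95534 = 0.76265
Parallel (A and [0.76265]): 1 − (1 − 0.97000)(1 − 0.76265) = 0.993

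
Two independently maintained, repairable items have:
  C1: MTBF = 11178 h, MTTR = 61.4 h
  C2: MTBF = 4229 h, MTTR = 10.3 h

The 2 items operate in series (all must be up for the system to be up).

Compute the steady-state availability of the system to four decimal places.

0.9921

A(C1) = MTBF/(MTBF+MTTR) = 11178/(11178+61.4) = 0.994537
A(C2) = MTBF/(MTBF+MTTR) = 4229/(4229+10.3) = 0.997570
Series availability: 0.994537 × 0.997570 = 0.9921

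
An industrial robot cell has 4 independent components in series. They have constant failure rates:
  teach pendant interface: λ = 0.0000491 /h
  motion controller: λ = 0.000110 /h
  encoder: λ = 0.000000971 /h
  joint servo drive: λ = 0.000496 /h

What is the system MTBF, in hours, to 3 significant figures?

1520

Series of exponential components: λ_sys = Σ λ_i
λ_sys = 0.0000491 + 0.000110 + 0.000000971 + 0.000496 = 6.5607e-04 /h
MTBF = 1 / λ_sys = 1520 h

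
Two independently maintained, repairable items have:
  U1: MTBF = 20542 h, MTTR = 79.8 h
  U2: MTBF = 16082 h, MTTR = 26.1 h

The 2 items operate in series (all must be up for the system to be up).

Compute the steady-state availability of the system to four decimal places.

0.9945

A(U1) = MTBF/(MTBF+MTTR) = 20542/(20542+79.8) = 0.996130
A(U2) = MTBF/(MTBF+MTTR) = 16082/(16082+26.1) = 0.998380
Series availability: 0.996130 × 0.998380 = 0.9945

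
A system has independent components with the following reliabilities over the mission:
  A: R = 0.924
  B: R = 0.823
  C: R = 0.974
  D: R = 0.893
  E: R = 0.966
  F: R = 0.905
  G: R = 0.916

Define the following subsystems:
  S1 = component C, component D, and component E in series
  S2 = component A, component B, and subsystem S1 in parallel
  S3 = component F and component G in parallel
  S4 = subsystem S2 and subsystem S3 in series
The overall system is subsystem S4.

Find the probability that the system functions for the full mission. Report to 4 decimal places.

Series (C, D, and E): 0.974000 × 0.893000 × 0.966000 = 0.840209
Parallel (A, B, and [0.840209]): 1 − (1 − 0.924000)(1 − 0.823000)(1 − 0.840209) = 0.997850
Parallel (F and G): 1 − (1 − 0.905000)(1 − 0.916000) = 0.992020
Series ([0.997850] and [0.992020]): 0.997850 × 0.992020 = 0.9899

0.9899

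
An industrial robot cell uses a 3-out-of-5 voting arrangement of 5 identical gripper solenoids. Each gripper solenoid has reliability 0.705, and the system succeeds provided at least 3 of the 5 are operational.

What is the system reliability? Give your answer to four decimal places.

0.8435

R = Σ_{i=3}^{5} C(5,i) p^i (1−p)^{5−i} with p = 0.705
C(5,3)·0.705^3·0.295^2 = 0.304938
C(5,4)·0.705^4·0.295^1 = 0.364375
C(5,5)·0.705^5·0.295^0 = 0.174159
Sum = 0.8435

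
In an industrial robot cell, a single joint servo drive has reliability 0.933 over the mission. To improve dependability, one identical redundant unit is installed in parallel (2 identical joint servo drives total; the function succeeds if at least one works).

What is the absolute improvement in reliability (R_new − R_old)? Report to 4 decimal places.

0.0625

R_before = 0.933
R_after = 1 − (1 − 0.933)^2 = 0.9955
ΔR = 0.9955 − 0.933 = 0.0625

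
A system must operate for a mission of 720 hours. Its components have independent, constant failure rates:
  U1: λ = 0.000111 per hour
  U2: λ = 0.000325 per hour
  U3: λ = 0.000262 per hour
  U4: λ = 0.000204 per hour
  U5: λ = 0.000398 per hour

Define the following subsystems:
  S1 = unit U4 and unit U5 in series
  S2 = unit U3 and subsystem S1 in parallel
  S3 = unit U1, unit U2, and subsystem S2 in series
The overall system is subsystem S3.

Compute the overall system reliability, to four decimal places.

0.6864

R(U1) = exp(−0.000111 × 720) = 0.923190
R(U2) = exp(−0.000325 × 720) = 0.791362
R(U3) = exp(−0.000262 × 720) = 0.828085
R(U4) = exp(−0.000204 × 720) = 0.863398
R(U5) = exp(−0.000398 × 720) = 0.750842
Series (U4 and U5): 0.863398 × 0.750842 = 0.648275
Parallel (U3 and [0.648275]): 1 − (1 − 0.828085)(1 − 0.648275) = 0.939533
Series (U1, U2, and [0.939533]): 0.923190 × 0.791362 × 0.939533 = 0.6864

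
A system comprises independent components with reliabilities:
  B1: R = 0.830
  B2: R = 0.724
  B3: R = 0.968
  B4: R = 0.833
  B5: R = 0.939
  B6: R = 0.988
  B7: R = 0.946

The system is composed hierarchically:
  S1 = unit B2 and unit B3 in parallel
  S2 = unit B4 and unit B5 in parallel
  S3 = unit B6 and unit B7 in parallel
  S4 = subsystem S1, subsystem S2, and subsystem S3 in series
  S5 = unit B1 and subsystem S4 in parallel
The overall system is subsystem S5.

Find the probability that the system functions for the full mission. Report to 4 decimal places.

Parallel (B2 and B3): 1 − (1 − 0.724000)(1 − 0.968000) = 0.991168
Parallel (B4 and B5): 1 − (1 − 0.833000)(1 − 0.939000) = 0.989813
Parallel (B6 and B7): 1 − (1 − 0.988000)(1 − 0.946000) = 0.999352
Series ([0.991168], [0.989813], and [0.999352]): 0.991168 × 0.989813 × 0.999352 = 0.980435
Parallel (B1 and [0.980435]): 1 − (1 − 0.830000)(1 − 0.980435) = 0.9967

0.9967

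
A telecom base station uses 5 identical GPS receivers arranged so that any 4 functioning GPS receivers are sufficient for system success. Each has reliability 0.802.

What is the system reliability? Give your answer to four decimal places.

R = Σ_{i=4}^{5} C(5,i) p^i (1−p)^{5−i} with p = 0.802
C(5,4)·0.802^4·0.198^1 = 0.409574
C(5,5)·0.802^5·0.198^0 = 0.331797
Sum = 0.7414

0.7414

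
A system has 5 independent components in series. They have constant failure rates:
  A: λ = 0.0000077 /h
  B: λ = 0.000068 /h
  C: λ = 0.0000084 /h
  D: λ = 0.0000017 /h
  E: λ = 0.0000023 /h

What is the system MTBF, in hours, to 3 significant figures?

Series of exponential components: λ_sys = Σ λ_i
λ_sys = 0.0000077 + 0.000068 + 0.0000084 + 0.0000017 + 0.0000023 = 8.8100e-05 /h
MTBF = 1 / λ_sys = 11400 h

11400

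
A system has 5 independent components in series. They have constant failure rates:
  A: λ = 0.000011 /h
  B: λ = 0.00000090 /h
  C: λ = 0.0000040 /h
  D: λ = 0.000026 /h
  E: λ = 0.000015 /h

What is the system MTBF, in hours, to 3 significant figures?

Series of exponential components: λ_sys = Σ λ_i
λ_sys = 0.000011 + 0.00000090 + 0.0000040 + 0.000026 + 0.000015 = 5.6900e-05 /h
MTBF = 1 / λ_sys = 17600 h

17600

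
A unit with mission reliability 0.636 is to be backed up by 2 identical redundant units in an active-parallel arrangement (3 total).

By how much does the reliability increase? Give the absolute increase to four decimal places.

0.3158

R_before = 0.636
R_after = 1 − (1 − 0.636)^3 = 0.9518
ΔR = 0.9518 − 0.636 = 0.3158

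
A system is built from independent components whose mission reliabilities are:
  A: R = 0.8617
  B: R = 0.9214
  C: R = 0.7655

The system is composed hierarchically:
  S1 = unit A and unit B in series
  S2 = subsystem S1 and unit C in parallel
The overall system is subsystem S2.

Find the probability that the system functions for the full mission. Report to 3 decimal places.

0.952

Series (A and B): 0.86170 × 0.92140 = 0.79397
Parallel ([0.79397] and C): 1 − (1 − 0.79397)(1 − 0.76550) = 0.952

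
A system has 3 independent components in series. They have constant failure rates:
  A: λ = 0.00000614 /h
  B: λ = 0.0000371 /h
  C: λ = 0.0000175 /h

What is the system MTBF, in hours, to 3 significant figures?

16500

Series of exponential components: λ_sys = Σ λ_i
λ_sys = 0.00000614 + 0.0000371 + 0.0000175 = 6.0740e-05 /h
MTBF = 1 / λ_sys = 16500 h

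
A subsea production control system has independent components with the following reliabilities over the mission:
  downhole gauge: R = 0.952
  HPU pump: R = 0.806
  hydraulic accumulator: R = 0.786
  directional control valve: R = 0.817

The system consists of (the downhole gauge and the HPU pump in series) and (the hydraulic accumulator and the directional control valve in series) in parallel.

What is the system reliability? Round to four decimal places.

Series (downhole gauge and HPU pump): 0.952000 × 0.806000 = 0.767312
Series (hydraulic accumulator and directional control valve): 0.786000 × 0.817000 = 0.642162
Parallel ([0.767312] and [0.642162]): 1 − (1 − 0.767312)(1 − 0.642162) = 0.9167

0.9167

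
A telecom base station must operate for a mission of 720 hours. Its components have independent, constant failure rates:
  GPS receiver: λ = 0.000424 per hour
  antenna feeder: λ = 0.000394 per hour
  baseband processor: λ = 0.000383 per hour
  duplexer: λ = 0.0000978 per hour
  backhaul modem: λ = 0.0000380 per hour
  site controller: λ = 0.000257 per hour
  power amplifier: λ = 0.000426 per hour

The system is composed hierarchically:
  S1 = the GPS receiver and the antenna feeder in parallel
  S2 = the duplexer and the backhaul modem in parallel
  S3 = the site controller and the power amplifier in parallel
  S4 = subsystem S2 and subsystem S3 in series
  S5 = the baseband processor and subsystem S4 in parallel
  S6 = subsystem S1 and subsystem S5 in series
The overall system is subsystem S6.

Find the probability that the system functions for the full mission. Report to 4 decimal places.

R(GPS receiver) = exp(−0.000424 × 720) = 0.736917
R(antenna feeder) = exp(−0.000394 × 720) = 0.753008
R(baseband processor) = exp(−0.000383 × 720) = 0.758995
R(duplexer) = exp(−0.0000978 × 720) = 0.932006
R(backhaul modem) = exp(−0.0000380 × 720) = 0.973011
R(site controller) = exp(−0.000257 × 720) = 0.831071
R(power amplifier) = exp(−0.000426 × 720) = 0.735857
Parallel (GPS receiver and antenna feeder): 1 − (1 − 0.736917)(1 − 0.753008) = 0.935021
Parallel (duplexer and backhaul modem): 1 − (1 − 0.932006)(1 − 0.973011) = 0.998165
Parallel (site controller and power amplifier): 1 − (1 − 0.831071)(1 − 0.735857) = 0.955379
Series ([0.998165] and [0.955379]): 0.998165 × 0.955379 = 0.953626
Parallel (baseband processor and [0.953626]): 1 − (1 − 0.758995)(1 − 0.953626) = 0.988824
Series ([0.935021] and [0.988824]): 0.935021 × 0.988824 = 0.9246

0.9246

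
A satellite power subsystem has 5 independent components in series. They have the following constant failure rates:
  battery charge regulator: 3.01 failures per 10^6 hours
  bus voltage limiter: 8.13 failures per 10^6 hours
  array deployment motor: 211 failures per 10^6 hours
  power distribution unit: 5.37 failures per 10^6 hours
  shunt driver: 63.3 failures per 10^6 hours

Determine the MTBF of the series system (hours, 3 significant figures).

3440

Series of exponential components: λ_sys = Σ λ_i
λ_sys = 0.00000301 + 0.00000813 + 0.000211 + 0.00000537 + 0.0000633 = 2.9081e-04 /h
MTBF = 1 / λ_sys = 3440 h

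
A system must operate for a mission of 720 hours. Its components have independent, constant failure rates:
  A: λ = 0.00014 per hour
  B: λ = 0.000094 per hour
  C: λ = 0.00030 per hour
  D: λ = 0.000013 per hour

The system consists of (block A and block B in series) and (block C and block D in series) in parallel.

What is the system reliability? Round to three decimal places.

0.969

R(A) = exp(−0.00014 × 720) = 0.90411
R(B) = exp(−0.000094 × 720) = 0.93456
R(C) = exp(−0.00030 × 720) = 0.80574
R(D) = exp(−0.000013 × 720) = 0.99068
Series (A and B): 0.90411 × 0.93456 = 0.84495
Series (C and D): 0.80574 × 0.99068 = 0.79823
Parallel ([0.84495] and [0.79823]): 1 − (1 − 0.84495)(1 − 0.79823) = 0.969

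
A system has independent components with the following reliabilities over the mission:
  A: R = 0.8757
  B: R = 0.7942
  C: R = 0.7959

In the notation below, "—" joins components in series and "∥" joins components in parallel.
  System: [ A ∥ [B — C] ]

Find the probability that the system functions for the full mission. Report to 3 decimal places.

0.954

Series (B and C): 0.79420 × 0.79590 = 0.63210
Parallel (A and [0.63210]): 1 − (1 − 0.87570)(1 − 0.63210) = 0.954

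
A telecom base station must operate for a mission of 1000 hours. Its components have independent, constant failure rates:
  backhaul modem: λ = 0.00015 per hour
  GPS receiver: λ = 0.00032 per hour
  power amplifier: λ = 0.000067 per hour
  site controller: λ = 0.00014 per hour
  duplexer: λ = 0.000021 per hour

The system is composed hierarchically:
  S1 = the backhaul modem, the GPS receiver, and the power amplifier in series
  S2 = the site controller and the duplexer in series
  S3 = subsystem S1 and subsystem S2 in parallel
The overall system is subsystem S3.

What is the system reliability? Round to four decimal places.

0.9382

R(backhaul modem) = exp(−0.00015 × 1000) = 0.860708
R(GPS receiver) = exp(−0.00032 × 1000) = 0.726149
R(power amplifier) = exp(−0.000067 × 1000) = 0.935195
R(site controller) = exp(−0.00014 × 1000) = 0.869358
R(duplexer) = exp(−0.000021 × 1000) = 0.979219
Series (backhaul modem, GPS receiver, and power amplifier): 0.860708 × 0.726149 × 0.935195 = 0.584499
Series (site controller and duplexer): 0.869358 × 0.979219 = 0.851292
Parallel ([0.584499] and [0.851292]): 1 − (1 − 0.584499)(1 − 0.851292) = 0.9382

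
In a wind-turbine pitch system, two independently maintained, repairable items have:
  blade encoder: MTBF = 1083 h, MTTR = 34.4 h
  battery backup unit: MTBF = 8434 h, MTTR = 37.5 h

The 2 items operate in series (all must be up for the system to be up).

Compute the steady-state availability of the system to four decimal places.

A(blade encoder) = MTBF/(MTBF+MTTR) = 1083/(1083+34.4) = 0.969214
A(battery backup unit) = MTBF/(MTBF+MTTR) = 8434/(8434+37.5) = 0.995573
Series availability: 0.969214 × 0.995573 = 0.9649

0.9649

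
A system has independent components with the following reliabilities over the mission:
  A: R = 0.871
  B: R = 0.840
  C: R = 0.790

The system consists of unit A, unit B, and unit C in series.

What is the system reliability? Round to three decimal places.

Series (A, B, and C): 0.87100 × 0.84000 × 0.79000 = 0.578

0.578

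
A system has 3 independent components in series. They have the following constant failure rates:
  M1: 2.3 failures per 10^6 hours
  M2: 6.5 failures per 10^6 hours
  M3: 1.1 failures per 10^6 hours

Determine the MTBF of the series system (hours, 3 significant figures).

101000

Series of exponential components: λ_sys = Σ λ_i
λ_sys = 0.0000023 + 0.0000065 + 0.0000011 = 9.9000e-06 /h
MTBF = 1 / λ_sys = 101000 h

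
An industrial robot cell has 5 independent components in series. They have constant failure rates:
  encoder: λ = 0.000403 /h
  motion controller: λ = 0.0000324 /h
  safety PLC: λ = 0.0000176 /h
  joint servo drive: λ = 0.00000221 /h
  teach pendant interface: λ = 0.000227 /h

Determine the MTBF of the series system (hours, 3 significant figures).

1470

Series of exponential components: λ_sys = Σ λ_i
λ_sys = 0.000403 + 0.0000324 + 0.0000176 + 0.00000221 + 0.000227 = 6.8221e-04 /h
MTBF = 1 / λ_sys = 1470 h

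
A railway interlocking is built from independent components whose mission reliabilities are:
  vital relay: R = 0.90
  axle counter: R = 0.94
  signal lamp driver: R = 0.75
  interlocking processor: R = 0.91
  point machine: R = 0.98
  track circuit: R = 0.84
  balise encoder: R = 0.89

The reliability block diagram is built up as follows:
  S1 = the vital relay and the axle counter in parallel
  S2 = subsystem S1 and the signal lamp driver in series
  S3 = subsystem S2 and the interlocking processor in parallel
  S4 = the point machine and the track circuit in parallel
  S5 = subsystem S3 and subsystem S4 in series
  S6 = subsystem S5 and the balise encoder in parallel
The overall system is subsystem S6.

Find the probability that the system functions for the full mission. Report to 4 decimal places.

0.9971

Parallel (vital relay and axle counter): 1 − (1 − 0.900000)(1 − 0.940000) = 0.994000
Series ([0.994000] and signal lamp driver): 0.994000 × 0.750000 = 0.745500
Parallel ([0.745500] and interlocking processor): 1 − (1 − 0.745500)(1 − 0.910000) = 0.977095
Parallel (point machine and track circuit): 1 − (1 − 0.980000)(1 − 0.840000) = 0.996800
Series ([0.977095] and [0.996800]): 0.977095 × 0.996800 = 0.973968
Parallel ([0.973968] and balise encoder): 1 − (1 − 0.973968)(1 − 0.890000) = 0.9971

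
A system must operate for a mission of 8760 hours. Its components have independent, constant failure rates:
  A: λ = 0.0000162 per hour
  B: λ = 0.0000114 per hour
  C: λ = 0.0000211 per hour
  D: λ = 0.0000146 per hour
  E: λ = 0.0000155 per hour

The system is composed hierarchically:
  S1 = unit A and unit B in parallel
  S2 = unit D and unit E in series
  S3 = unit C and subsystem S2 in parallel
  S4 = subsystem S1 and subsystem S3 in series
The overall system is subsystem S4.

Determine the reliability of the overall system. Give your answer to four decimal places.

0.9488

R(A) = exp(−0.0000162 × 8760) = 0.867698
R(B) = exp(−0.0000114 × 8760) = 0.904960
R(C) = exp(−0.0000211 × 8760) = 0.831241
R(D) = exp(−0.0000146 × 8760) = 0.879945
R(E) = exp(−0.0000155 × 8760) = 0.873035
Parallel (A and B): 1 − (1 − 0.867698)(1 − 0.904960) = 0.987426
Series (D and E): 0.879945 × 0.873035 = 0.768223
Parallel (C and [0.768223]): 1 − (1 − 0.831241)(1 − 0.768223) = 0.960886
Series ([0.987426] and [0.960886]): 0.987426 × 0.960886 = 0.9488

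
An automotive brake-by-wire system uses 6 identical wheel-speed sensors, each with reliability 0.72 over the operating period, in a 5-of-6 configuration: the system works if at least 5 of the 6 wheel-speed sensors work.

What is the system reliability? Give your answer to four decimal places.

0.4644

R = Σ_{i=5}^{6} C(6,i) p^i (1−p)^{6−i} with p = 0.72
C(6,5)·0.72^5·0.28^1 = 0.325066
C(6,6)·0.72^6·0.28^0 = 0.139314
Sum = 0.4644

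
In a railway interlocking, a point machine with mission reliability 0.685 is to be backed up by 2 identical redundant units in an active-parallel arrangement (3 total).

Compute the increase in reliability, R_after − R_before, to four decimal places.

R_before = 0.685
R_after = 1 − (1 − 0.685)^3 = 0.9687
ΔR = 0.9687 − 0.685 = 0.2837

0.2837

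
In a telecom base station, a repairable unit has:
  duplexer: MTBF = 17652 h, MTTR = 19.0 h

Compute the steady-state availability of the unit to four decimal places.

A(duplexer) = MTBF/(MTBF+MTTR) = 17652/(17652+19.0) = 0.9989

0.9989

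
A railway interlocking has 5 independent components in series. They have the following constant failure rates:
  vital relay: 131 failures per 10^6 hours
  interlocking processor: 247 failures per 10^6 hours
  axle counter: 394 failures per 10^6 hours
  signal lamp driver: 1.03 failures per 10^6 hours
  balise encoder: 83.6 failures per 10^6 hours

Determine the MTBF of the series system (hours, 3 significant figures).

Series of exponential components: λ_sys = Σ λ_i
λ_sys = 0.000131 + 0.000247 + 0.000394 + 0.00000103 + 0.0000836 = 8.5663e-04 /h
MTBF = 1 / λ_sys = 1170 h

1170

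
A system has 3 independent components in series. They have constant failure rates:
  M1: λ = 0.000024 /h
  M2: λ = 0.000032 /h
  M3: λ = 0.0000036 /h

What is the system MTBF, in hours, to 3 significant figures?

16800

Series of exponential components: λ_sys = Σ λ_i
λ_sys = 0.000024 + 0.000032 + 0.0000036 = 5.9600e-05 /h
MTBF = 1 / λ_sys = 16800 h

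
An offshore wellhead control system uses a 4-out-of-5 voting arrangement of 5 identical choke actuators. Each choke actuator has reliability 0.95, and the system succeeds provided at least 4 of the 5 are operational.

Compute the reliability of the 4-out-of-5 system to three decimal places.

R = Σ_{i=4}^{5} C(5,i) p^i (1−p)^{5−i} with p = 0.95
C(5,4)·0.95^4·0.05^1 = 0.20363
C(5,5)·0.95^5·0.05^0 = 0.77378
Sum = 0.977

0.977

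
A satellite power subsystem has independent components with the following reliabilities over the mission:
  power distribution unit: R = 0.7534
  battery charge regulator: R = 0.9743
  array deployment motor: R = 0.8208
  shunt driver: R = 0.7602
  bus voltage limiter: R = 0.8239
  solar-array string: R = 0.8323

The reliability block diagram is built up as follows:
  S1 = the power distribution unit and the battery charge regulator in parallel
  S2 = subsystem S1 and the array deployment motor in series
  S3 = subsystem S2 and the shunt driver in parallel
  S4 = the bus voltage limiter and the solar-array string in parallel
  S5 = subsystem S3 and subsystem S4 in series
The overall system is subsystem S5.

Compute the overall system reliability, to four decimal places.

Parallel (power distribution unit and battery charge regulator): 1 − (1 − 0.753400)(1 − 0.974300) = 0.993662
Series ([0.993662] and array deployment motor): 0.993662 × 0.820800 = 0.815598
Parallel ([0.815598] and shunt driver): 1 − (1 − 0.815598)(1 − 0.760200) = 0.955780
Parallel (bus voltage limiter and solar-array string): 1 − (1 − 0.823900)(1 − 0.832300) = 0.970468
Series ([0.955780] and [0.970468]): 0.955780 × 0.970468 = 0.9276

0.9276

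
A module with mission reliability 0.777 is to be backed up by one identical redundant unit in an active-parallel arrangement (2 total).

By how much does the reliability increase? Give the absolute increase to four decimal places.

R_before = 0.777
R_after = 1 − (1 − 0.777)^2 = 0.9503
ΔR = 0.9503 − 0.777 = 0.1733

0.1733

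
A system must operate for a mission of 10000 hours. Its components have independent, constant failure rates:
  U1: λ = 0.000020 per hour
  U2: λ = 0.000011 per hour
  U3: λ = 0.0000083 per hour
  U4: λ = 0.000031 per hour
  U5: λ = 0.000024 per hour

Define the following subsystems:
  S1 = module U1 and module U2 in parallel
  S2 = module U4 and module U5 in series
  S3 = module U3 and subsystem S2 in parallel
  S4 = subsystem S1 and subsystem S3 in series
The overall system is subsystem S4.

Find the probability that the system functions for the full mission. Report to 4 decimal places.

0.9481

R(U1) = exp(−0.000020 × 10000) = 0.818731
R(U2) = exp(−0.000011 × 10000) = 0.895834
R(U3) = exp(−0.0000083 × 10000) = 0.920351
R(U4) = exp(−0.000031 × 10000) = 0.733447
R(U5) = exp(−0.000024 × 10000) = 0.786628
Parallel (U1 and U2): 1 − (1 − 0.818731)(1 − 0.895834) = 0.981118
Series (U4 and U5): 0.733447 × 0.786628 = 0.576950
Parallel (U3 and [0.576950]): 1 − (1 − 0.920351)(1 − 0.576950) = 0.966304
Series ([0.981118] and [0.966304]): 0.981118 × 0.966304 = 0.9481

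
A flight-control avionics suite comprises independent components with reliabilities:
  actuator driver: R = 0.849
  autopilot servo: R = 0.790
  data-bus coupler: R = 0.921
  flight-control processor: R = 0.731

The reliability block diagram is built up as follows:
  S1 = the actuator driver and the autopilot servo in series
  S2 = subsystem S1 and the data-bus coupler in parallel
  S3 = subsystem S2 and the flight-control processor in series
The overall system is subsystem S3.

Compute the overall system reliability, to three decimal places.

Series (actuator driver and autopilot servo): 0.84900 × 0.79000 = 0.67071
Parallel ([0.67071] and data-bus coupler): 1 − (1 − 0.67071)(1 − 0.92100) = 0.97399
Series ([0.97399] and flight-control processor): 0.97399 × 0.73100 = 0.712

0.712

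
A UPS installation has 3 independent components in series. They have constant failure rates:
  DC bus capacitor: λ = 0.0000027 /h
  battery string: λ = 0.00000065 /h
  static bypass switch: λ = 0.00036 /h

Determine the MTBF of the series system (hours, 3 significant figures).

2750

Series of exponential components: λ_sys = Σ λ_i
λ_sys = 0.0000027 + 0.00000065 + 0.00036 = 3.6335e-04 /h
MTBF = 1 / λ_sys = 2750 h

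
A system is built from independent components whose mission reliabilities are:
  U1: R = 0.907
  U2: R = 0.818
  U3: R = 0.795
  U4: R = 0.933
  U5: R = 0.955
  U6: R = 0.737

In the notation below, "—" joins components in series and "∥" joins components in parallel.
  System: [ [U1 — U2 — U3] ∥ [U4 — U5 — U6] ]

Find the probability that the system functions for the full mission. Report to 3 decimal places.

0.859

Series (U1, U2, and U3): 0.90700 × 0.81800 × 0.79500 = 0.58983
Series (U4, U5, and U6): 0.93300 × 0.95500 × 0.73700 = 0.65668
Parallel ([0.58983] and [0.65668]): 1 − (1 − 0.58983)(1 − 0.65668) = 0.859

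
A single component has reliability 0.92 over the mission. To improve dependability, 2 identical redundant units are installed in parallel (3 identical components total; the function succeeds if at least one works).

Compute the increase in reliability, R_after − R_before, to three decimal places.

0.079

R_before = 0.92
R_after = 1 − (1 − 0.92)^3 = 0.999
ΔR = 0.999 − 0.92 = 0.079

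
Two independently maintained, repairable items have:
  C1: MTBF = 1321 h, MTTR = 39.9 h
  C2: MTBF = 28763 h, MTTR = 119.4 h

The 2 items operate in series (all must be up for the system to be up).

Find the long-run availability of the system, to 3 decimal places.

0.967

A(C1) = MTBF/(MTBF+MTTR) = 1321/(1321+39.9) = 0.970681
A(C2) = MTBF/(MTBF+MTTR) = 28763/(28763+119.4) = 0.995866
Series availability: 0.970681 × 0.995866 = 0.967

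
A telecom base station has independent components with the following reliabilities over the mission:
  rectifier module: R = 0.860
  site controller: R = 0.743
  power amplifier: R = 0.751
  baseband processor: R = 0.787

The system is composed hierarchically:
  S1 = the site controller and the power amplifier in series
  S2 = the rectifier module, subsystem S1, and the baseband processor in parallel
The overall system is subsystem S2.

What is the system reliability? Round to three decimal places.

0.987

Series (site controller and power amplifier): 0.74300 × 0.75100 = 0.55799
Parallel (rectifier module, [0.55799], and baseband processor): 1 − (1 − 0.86000)(1 − 0.55799)(1 − 0.78700) = 0.987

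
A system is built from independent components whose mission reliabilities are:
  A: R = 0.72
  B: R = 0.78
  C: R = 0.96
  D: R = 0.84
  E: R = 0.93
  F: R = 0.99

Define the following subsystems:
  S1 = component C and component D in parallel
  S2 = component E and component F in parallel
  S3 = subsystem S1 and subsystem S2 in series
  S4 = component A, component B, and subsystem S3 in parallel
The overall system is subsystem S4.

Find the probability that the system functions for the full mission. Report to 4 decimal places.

0.9996

Parallel (C and D): 1 − (1 − 0.960000)(1 − 0.840000) = 0.993600
Parallel (E and F): 1 − (1 − 0.930000)(1 − 0.990000) = 0.999300
Series ([0.993600] and [0.999300]): 0.993600 × 0.999300 = 0.992904
Parallel (A, B, and [0.992904]): 1 − (1 − 0.720000)(1 − 0.780000)(1 − 0.992904) = 0.9996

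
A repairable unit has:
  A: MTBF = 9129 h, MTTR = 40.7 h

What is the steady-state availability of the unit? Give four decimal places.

0.9956

A(A) = MTBF/(MTBF+MTTR) = 9129/(9129+40.7) = 0.9956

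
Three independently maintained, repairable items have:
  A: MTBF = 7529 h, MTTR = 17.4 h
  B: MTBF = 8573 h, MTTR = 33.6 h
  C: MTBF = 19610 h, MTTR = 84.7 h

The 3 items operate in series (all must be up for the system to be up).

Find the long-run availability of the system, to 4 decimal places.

0.9895

A(A) = MTBF/(MTBF+MTTR) = 7529/(7529+17.4) = 0.997694
A(B) = MTBF/(MTBF+MTTR) = 8573/(8573+33.6) = 0.996096
A(C) = MTBF/(MTBF+MTTR) = 19610/(19610+84.7) = 0.995699
Series availability: 0.997694 × 0.996096 × 0.995699 = 0.9895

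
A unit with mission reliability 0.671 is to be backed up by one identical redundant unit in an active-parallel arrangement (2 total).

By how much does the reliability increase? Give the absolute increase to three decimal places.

R_before = 0.671
R_after = 1 − (1 − 0.671)^2 = 0.892
ΔR = 0.892 − 0.671 = 0.221

0.221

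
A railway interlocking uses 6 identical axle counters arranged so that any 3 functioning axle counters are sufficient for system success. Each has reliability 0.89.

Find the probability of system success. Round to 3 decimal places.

0.998

R = Σ_{i=3}^{6} C(6,i) p^i (1−p)^{6−i} with p = 0.89
C(6,3)·0.89^3·0.11^3 = 0.01877
C(6,4)·0.89^4·0.11^2 = 0.11388
C(6,5)·0.89^5·0.11^1 = 0.36855
C(6,6)·0.89^6·0.11^0 = 0.49698
Sum = 0.998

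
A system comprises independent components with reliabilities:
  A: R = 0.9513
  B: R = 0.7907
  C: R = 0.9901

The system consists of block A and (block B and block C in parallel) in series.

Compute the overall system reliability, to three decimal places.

0.949

Parallel (B and C): 1 − (1 − 0.79070)(1 − 0.99010) = 0.99793
Series (A and [0.99793]): 0.95130 × 0.99793 = 0.949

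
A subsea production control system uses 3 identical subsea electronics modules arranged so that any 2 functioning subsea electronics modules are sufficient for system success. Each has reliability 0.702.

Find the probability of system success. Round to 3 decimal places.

0.787

R = Σ_{i=2}^{3} C(3,i) p^i (1−p)^{3−i} with p = 0.702
C(3,2)·0.702^2·0.298^1 = 0.44057
C(3,3)·0.702^3·0.298^0 = 0.34595
Sum = 0.787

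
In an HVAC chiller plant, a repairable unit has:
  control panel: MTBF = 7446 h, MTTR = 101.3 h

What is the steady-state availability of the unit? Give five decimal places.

0.98658

A(control panel) = MTBF/(MTBF+MTTR) = 7446/(7446+101.3) = 0.98658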